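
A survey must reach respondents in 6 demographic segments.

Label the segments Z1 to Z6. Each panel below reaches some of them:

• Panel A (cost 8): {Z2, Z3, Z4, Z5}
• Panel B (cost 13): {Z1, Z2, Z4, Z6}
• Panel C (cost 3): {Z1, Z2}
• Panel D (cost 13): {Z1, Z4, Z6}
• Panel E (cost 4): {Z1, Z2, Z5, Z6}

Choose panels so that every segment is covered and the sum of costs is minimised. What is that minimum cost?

12

A, E together cover every segment (A ∪ E = {Z1, Z2, Z3, Z4, Z5, Z6}); total cost 8 + 4 = 12.
No covering selection has total cost below 12.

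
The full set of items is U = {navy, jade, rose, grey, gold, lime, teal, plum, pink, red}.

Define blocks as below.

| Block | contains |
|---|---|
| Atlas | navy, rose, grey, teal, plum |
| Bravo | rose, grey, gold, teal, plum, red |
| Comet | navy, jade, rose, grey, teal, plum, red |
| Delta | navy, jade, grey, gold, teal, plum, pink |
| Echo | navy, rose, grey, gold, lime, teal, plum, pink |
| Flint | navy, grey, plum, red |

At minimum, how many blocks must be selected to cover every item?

2

Comet and Echo together: Comet ∪ Echo = {navy, jade, rose, grey, gold, lime, teal, plum, pink, red} — every item is covered.
No single block has all 10 items (the largest, Echo, has 8), so 2 is optimal.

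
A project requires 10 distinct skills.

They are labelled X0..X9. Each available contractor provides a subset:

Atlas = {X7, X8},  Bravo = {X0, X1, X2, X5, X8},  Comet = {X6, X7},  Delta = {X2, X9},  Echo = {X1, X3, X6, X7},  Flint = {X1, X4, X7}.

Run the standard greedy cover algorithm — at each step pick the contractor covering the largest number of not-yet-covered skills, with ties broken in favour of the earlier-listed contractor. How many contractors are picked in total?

Greedy: pick Bravo (covers 5 new) → pick Echo (covers 3 new) → pick Delta (covers 1 new) → pick Flint (covers 1 new). Total picks: 4.

4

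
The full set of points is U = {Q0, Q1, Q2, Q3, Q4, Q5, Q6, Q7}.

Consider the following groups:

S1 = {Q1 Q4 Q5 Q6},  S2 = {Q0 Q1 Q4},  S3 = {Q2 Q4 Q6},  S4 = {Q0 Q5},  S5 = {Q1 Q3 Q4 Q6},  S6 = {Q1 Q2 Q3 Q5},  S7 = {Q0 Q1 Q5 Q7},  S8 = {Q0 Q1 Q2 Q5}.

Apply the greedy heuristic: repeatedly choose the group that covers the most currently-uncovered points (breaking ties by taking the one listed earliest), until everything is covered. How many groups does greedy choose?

3

Greedy: pick S1 (covers 4 new) → pick S6 (covers 2 new) → pick S7 (covers 2 new). Total picks: 3.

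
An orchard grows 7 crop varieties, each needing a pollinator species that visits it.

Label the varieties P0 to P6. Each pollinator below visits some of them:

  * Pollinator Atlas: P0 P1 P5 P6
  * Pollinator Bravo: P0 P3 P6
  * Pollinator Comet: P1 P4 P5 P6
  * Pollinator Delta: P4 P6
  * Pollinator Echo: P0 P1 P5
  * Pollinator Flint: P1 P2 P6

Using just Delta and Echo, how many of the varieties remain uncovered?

2

Union of Delta, Echo = {P0, P1, P4, P5, P6}.
Not covered: P2, P3 — 2 varieties.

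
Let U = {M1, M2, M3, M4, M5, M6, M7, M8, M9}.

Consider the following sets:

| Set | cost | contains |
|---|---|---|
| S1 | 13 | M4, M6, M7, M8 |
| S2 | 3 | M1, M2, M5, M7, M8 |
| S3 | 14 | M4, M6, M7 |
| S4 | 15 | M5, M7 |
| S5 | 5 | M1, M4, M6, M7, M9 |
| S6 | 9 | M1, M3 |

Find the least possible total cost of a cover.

S2, S5, S6 together cover every element (S2 ∪ S5 ∪ S6 = {M1, M2, M3, M4, M5, M6, M7, M8, M9}); total cost 3 + 5 + 9 = 17.
No covering selection has total cost below 17.

17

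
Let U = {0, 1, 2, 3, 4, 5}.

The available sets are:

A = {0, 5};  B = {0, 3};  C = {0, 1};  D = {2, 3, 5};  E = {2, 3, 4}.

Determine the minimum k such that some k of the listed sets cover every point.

A and C and E together: A ∪ C ∪ E = {0, 1, 2, 3, 4, 5} — every point is covered.
Only C contains 1, so C is forced; the remaining 4 points need at least 2 more sets (each remaining set adds at most 3) — so at least 3 sets are needed, and 3 is optimal.

3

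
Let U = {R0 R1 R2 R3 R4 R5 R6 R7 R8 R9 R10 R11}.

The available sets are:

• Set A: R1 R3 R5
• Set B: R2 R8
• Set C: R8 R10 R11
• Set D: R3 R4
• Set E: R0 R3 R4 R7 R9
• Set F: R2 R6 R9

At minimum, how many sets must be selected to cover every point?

Take {A, C, E, F}. Their union is {R0, R1, R2, R3, R4, R5, R6, R7, R8, R9, R10, R11}, which is all 12 points.
Only E contains R0, so E is forced; the remaining 7 points need at least 3 more sets (each remaining set adds at most 3) — so at least 4 sets are needed, and 4 is optimal.

4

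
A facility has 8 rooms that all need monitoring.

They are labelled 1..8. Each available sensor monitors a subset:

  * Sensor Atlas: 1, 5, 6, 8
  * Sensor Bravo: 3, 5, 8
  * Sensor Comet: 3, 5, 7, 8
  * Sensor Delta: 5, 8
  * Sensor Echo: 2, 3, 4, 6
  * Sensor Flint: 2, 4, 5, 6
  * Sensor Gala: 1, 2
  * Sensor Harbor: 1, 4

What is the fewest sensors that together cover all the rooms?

3

Atlas and Comet and Echo together: Atlas ∪ Comet ∪ Echo = {1, 2, 3, 4, 5, 6, 7, 8} — every room is covered.
Only Comet contains 7, so Comet is forced; the remaining 4 rooms need at least 2 more sensors (each remaining sensor adds at most 3) — so at least 3 sensors are needed, and 3 is optimal.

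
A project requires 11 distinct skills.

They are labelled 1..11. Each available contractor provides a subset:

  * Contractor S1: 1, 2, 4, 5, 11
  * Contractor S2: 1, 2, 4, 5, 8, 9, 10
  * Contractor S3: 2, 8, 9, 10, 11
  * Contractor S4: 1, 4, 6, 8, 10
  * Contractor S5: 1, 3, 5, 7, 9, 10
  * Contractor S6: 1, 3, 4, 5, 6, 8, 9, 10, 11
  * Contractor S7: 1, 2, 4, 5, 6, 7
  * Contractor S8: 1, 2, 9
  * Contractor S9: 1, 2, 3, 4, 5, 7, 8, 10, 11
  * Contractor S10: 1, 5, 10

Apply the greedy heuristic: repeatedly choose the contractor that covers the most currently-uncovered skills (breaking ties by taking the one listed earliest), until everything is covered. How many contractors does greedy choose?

2

Greedy: pick S6 (covers 9 new) → pick S7 (covers 2 new). Total picks: 2.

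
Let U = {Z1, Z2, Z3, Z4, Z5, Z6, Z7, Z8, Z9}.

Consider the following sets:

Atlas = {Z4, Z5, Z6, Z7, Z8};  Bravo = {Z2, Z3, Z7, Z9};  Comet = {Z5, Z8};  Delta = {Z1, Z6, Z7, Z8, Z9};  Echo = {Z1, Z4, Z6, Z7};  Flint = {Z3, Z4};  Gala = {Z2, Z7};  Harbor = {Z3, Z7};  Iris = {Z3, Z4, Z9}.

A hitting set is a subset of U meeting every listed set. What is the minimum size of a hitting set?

Take H = {Z3, Z5, Z7}. Each listed set contains at least one of these, so H is a hitting set of size 3.
The sets Comet, Flint, Gala are pairwise disjoint, so any hitting set needs a separate item for each — at least 3. Hence 3 is optimal.

3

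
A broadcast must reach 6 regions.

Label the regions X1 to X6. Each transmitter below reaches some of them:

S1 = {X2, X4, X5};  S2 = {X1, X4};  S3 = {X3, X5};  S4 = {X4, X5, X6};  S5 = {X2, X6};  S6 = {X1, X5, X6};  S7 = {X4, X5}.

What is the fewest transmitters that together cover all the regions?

3

S2 and S3 and S5 together: S2 ∪ S3 ∪ S5 = {X1, X2, X3, X4, X5, X6} — every region is covered.
Only S3 contains X3, so S3 is forced; the remaining 4 regions need at least 2 more transmitters (each remaining transmitter adds at most 2) — so at least 3 transmitters are needed, and 3 is optimal.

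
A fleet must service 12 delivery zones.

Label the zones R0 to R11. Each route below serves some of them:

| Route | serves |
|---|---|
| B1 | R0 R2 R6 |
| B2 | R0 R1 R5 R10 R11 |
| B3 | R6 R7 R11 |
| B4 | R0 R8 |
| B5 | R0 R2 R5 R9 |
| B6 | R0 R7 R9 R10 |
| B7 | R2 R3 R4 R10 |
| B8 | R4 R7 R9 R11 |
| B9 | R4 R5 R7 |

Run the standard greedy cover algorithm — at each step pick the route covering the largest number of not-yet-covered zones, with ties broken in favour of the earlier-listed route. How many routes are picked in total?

Greedy: pick B2 (covers 5 new) → pick B7 (covers 3 new) → pick B3 (covers 2 new) → pick B4 (covers 1 new) → pick B5 (covers 1 new). Total picks: 5.

5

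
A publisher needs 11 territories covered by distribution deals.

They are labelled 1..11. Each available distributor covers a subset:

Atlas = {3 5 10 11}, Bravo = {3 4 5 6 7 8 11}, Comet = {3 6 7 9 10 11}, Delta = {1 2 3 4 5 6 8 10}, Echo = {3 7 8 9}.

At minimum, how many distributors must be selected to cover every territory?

2

Take {Comet, Delta}. Their union is {1, 2, 3, 4, 5, 6, 7, 8, 9, 10, 11}, which is all 11 territories.
No single distributor has all 11 territories (the largest, Delta, has 8), so 2 is optimal.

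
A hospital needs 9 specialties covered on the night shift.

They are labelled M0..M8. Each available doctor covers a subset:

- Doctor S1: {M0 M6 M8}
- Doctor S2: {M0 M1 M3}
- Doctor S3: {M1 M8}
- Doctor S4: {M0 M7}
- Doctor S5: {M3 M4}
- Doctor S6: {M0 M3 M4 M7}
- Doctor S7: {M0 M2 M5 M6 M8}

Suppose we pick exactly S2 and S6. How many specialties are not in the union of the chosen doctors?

Union of S2, S6 = {M0, M1, M3, M4, M7}.
Not covered: M2, M5, M6, M8 — 4 specialties.

4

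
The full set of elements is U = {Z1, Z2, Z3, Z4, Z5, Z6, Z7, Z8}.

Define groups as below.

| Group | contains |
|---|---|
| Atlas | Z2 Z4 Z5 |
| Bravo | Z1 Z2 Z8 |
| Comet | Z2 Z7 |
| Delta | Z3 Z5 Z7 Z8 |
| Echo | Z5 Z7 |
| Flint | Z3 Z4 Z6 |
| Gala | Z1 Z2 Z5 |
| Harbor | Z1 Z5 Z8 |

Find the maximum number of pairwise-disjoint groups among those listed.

Comet, Flint, Harbor are pairwise disjoint (Comet={Z2,Z7}; Flint={Z3,Z4,Z6}; Harbor={Z1,Z5,Z8}).
Every remaining group overlaps one of these, and no 4 of the listed groups are pairwise disjoint, so 3 is the maximum.

3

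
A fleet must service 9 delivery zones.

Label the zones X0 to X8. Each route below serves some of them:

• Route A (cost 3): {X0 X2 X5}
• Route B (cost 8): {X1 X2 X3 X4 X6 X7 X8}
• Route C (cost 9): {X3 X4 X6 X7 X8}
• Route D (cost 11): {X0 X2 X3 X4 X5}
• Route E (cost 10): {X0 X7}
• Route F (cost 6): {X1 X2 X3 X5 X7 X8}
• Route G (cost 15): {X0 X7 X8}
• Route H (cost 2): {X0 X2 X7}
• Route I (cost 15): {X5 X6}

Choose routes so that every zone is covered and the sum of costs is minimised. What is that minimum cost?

11

A, B together cover every zone (A ∪ B = {X0, X1, X2, X3, X4, X5, X6, X7, X8}); total cost 3 + 8 = 11.
The greedy pick H, F, B costs 16; no covering selection beats 11.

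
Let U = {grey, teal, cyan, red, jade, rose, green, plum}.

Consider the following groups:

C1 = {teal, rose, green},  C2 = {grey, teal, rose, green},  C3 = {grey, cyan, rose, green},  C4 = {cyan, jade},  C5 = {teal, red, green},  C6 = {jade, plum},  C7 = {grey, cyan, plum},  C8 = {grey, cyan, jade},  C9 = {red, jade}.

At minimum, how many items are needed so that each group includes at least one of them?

3

The 3 items {cyan, jade, green} hit every group.
The groups C1, C7, C9 are pairwise disjoint, so any hitting set needs a separate item for each — at least 3. Hence 3 is optimal.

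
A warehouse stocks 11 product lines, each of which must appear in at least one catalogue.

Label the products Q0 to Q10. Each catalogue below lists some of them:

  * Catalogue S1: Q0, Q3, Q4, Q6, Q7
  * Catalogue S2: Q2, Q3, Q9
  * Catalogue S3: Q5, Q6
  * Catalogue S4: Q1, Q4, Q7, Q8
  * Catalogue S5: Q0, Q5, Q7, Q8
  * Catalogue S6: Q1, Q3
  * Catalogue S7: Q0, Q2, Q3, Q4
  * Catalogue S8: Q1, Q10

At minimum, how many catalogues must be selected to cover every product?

S1 and S2 and S5 and S8 together: S1 ∪ S2 ∪ S5 ∪ S8 = {Q0, Q1, Q2, Q3, Q4, Q5, Q6, Q7, Q8, Q9, Q10} — every product is covered.
No 3 of the 8 catalogues cover everything (all 56 combinations miss at least one product), so 4 is optimal.

4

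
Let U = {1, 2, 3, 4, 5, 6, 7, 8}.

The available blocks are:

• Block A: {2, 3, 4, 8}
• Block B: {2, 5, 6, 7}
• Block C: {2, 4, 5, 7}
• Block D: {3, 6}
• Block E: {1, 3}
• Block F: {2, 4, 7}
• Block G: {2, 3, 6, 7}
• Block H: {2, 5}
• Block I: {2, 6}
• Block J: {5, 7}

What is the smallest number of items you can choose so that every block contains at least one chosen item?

3

The 3 items {2, 3, 5} hit every block.
The blocks E, I, J are pairwise disjoint, so any hitting set needs a separate item for each — at least 3. Hence 3 is optimal.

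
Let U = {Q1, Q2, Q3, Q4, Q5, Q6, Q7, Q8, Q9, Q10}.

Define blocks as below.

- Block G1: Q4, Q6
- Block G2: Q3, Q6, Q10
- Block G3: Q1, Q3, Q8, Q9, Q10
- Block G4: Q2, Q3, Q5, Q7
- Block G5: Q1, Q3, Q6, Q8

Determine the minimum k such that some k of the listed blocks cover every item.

G1, G3, and G4 cover everything between them: the union {Q1, Q2, Q3, Q4, Q5, Q6, Q7, Q8, Q9, Q10} is all of U.
Only G4 contains Q2, so G4 is forced; the remaining 6 items need at least 2 more blocks (each remaining block adds at most 4) — so at least 3 blocks are needed, and 3 is optimal.

3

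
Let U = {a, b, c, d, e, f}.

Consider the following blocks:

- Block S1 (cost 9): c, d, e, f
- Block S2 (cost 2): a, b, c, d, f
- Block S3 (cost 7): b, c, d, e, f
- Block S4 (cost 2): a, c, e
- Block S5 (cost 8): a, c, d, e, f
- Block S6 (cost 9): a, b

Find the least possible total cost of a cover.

S2, S4 together cover every point (S2 ∪ S4 = {a, b, c, d, e, f}); total cost 2 + 2 = 4.
No covering selection has total cost below 4.

4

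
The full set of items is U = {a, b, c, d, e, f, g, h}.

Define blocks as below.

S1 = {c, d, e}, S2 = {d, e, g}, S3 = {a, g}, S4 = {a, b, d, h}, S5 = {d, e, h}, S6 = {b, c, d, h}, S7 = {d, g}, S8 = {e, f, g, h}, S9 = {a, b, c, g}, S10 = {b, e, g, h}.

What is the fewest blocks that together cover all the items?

Take {S4, S8, S9}. Their union is {a, b, c, d, e, f, g, h}, which is all 8 items.
Only S8 contains f, so S8 is forced; the remaining 4 items need at least 2 more blocks (each remaining block adds at most 3) — so at least 3 blocks are needed, and 3 is optimal.

3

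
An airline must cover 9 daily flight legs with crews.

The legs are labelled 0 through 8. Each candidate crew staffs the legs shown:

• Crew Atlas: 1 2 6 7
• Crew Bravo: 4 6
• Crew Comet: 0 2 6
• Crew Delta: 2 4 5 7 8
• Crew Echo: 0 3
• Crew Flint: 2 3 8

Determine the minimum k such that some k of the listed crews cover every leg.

3

Atlas and Delta and Echo together: Atlas ∪ Delta ∪ Echo = {0, 1, 2, 3, 4, 5, 6, 7, 8} — every leg is covered.
Only Atlas contains 1, so Atlas is forced; the remaining 5 legs need at least 2 more crews (each remaining crew adds at most 3) — so at least 3 crews are needed, and 3 is optimal.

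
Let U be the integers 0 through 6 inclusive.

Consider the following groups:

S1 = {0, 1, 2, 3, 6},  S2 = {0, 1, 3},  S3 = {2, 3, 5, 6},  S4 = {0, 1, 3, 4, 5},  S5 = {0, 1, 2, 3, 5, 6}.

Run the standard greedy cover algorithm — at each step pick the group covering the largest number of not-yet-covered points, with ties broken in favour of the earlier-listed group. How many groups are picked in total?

Greedy: pick S5 (covers 6 new) → pick S4 (covers 1 new). Total picks: 2.

2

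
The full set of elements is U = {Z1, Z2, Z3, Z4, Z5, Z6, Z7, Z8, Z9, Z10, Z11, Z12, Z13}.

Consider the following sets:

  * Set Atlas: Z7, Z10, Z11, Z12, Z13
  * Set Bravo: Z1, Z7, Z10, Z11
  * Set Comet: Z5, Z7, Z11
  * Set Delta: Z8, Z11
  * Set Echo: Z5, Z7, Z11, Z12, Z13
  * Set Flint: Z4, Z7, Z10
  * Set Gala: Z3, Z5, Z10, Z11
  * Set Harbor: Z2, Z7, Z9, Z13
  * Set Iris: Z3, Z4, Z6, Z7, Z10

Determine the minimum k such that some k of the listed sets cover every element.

Bravo, Delta, Echo, Harbor, and Iris cover everything between them: the union {Z1, Z2, Z3, Z4, Z5, Z6, Z7, Z8, Z9, Z10, Z11, Z12, Z13} is all of U.
No 4 of the 9 sets cover everything (all 126 combinations miss at least one element), so 5 is optimal.

5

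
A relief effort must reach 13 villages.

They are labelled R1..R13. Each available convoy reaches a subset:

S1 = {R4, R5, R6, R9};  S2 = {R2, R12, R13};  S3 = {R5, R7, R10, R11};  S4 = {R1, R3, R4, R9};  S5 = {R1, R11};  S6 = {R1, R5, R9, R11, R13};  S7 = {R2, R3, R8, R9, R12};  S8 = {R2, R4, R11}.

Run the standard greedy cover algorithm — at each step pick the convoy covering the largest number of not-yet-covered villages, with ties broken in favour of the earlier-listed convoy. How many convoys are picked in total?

Greedy: pick S6 (covers 5 new) → pick S7 (covers 4 new) → pick S1 (covers 2 new) → pick S3 (covers 2 new). Total picks: 4.

4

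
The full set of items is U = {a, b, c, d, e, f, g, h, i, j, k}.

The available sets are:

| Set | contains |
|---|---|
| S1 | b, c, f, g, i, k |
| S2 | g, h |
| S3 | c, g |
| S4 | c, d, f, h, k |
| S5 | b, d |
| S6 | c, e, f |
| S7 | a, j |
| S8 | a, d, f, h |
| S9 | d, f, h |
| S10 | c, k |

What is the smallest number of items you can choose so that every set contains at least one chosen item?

4

The 4 items {c, d, g, j} hit every set.
The sets S2, S5, S6, S7 are pairwise disjoint, so any hitting set needs a separate item for each — at least 4. Hence 4 is optimal.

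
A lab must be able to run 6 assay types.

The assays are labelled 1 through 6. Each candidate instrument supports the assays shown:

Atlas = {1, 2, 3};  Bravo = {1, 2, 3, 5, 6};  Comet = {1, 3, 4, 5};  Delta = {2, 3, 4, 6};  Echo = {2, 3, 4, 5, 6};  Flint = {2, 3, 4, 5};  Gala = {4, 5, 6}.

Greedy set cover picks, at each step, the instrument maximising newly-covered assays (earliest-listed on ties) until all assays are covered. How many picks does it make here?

2

Greedy: pick Bravo (covers 5 new) → pick Comet (covers 1 new). Total picks: 2.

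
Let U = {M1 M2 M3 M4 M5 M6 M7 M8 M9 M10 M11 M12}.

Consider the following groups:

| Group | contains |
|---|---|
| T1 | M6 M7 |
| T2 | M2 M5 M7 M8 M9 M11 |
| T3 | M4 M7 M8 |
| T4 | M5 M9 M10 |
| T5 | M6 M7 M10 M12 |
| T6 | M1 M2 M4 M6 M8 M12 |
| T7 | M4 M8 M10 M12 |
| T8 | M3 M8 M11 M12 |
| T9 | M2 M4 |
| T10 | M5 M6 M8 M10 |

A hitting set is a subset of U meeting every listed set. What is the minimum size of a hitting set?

4

Take H = {M4, M5, M7, M11}. Each listed group contains at least one of these, so H is a hitting set of size 4.
The groups T1, T4, T8, T9 are pairwise disjoint, so any hitting set needs a separate element for each — at least 4. Hence 4 is optimal.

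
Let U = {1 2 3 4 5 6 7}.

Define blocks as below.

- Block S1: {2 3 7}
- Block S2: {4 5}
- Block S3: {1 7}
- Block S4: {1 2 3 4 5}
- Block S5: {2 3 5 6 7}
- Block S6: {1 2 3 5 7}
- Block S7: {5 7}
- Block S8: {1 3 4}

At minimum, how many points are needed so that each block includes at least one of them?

The 2 points {4, 7} hit every block.
The blocks S2, S3 are pairwise disjoint, so any hitting set needs a separate point for each — at least 2. Hence 2 is optimal.

2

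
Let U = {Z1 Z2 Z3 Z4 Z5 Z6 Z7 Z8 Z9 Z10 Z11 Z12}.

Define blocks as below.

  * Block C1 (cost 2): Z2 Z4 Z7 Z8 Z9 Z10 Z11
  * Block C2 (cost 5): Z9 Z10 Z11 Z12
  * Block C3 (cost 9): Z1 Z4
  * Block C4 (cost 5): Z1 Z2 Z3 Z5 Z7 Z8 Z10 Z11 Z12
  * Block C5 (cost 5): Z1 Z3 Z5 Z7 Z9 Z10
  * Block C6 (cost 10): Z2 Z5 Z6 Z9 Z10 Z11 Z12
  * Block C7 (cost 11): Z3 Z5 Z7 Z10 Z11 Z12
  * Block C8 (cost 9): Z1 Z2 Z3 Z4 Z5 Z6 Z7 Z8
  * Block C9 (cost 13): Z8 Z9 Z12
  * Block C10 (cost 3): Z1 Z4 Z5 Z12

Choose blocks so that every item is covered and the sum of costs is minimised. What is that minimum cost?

C2, C8 together cover every item (C2 ∪ C8 = {Z1, Z2, Z3, Z4, Z5, Z6, Z7, Z8, Z9, Z10, Z11, Z12}); total cost 5 + 9 = 14.
No covering selection has total cost below 14.

14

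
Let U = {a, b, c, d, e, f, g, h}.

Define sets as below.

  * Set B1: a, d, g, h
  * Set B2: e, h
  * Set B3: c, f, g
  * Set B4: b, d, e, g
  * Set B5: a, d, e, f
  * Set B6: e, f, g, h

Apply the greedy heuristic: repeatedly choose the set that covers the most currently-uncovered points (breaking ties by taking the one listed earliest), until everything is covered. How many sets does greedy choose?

Greedy: pick B1 (covers 4 new) → pick B3 (covers 2 new) → pick B4 (covers 2 new). Total picks: 3.

3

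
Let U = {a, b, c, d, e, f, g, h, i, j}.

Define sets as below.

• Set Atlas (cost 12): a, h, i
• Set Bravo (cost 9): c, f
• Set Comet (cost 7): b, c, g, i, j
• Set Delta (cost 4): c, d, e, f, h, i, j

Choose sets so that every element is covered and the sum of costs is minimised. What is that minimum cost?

Atlas, Comet, Delta together cover every element (Atlas ∪ Comet ∪ Delta = {a, b, c, d, e, f, g, h, i, j}); total cost 12 + 7 + 4 = 23.
No covering selection has total cost below 23.

23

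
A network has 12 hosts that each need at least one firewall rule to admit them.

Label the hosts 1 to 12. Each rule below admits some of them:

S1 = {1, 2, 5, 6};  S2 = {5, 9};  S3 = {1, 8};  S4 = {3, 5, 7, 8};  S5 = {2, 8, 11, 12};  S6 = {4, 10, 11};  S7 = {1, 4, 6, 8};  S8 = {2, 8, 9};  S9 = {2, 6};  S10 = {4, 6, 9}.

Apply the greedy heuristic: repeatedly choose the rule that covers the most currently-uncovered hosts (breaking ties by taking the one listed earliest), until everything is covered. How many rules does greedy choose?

5

Greedy: pick S1 (covers 4 new) → pick S4 (covers 3 new) → pick S6 (covers 3 new) → pick S2 (covers 1 new) → pick S5 (covers 1 new). Total picks: 5.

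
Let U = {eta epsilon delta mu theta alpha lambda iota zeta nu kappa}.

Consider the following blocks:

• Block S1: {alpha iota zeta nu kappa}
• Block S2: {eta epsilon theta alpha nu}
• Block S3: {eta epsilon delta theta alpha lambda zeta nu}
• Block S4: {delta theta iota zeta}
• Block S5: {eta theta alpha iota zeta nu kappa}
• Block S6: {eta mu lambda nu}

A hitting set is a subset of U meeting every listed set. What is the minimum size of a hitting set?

2

H = {delta, nu} meets every block (each contains at least one member of H), and |H| = 2.
The blocks S4, S6 are pairwise disjoint, so any hitting set needs a separate point for each — at least 2. Hence 2 is optimal.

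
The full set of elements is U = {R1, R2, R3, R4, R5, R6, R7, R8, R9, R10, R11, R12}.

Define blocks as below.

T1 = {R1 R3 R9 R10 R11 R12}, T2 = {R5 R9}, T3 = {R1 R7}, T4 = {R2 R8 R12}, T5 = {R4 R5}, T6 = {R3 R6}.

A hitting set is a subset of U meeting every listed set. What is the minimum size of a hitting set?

The 4 elements {R1, R5, R6, R12} hit every block.
The blocks T2, T3, T4, T6 are pairwise disjoint, so any hitting set needs a separate element for each — at least 4. Hence 4 is optimal.

4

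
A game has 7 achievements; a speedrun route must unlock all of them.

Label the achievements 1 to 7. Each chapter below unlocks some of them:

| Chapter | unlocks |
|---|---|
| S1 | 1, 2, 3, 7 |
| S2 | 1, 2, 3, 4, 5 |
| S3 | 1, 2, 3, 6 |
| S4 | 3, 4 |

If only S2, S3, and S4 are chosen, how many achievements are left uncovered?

1

Union of S2, S3, S4 = {1, 2, 3, 4, 5, 6}.
Not covered: 7 — 1 achievement.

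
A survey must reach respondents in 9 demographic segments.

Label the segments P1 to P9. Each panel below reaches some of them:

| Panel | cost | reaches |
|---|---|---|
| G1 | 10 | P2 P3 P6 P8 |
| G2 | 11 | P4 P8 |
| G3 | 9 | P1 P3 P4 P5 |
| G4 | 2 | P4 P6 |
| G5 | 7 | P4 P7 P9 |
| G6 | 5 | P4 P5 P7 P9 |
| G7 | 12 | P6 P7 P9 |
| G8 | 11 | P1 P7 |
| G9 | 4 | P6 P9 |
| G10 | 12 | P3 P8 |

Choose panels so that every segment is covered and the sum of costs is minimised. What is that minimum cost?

G1, G3, G6 together cover every segment (G1 ∪ G3 ∪ G6 = {P1, P2, P3, P4, P5, P6, P7, P8, P9}); total cost 10 + 9 + 5 = 24.
The greedy pick G4, G6, G1, G3 costs 26; no covering selection beats 24.

24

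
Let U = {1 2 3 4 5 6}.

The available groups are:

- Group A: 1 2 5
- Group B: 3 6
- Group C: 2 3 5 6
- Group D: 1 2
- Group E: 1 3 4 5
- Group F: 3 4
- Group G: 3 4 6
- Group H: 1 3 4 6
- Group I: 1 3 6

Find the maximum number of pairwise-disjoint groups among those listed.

2

D, F are pairwise disjoint (D={1,2}; F={3,4}).
Every remaining group overlaps one of these, and no 3 of the listed groups are pairwise disjoint, so 2 is the maximum.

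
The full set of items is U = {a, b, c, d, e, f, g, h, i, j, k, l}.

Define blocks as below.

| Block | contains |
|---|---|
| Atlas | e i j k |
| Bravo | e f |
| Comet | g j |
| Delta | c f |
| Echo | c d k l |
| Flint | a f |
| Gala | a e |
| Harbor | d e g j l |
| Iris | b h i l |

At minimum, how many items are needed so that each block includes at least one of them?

Take T = {e, f, j, l}. Each listed block contains at least one of these, so T is a hitting set of size 4.
The blocks Comet, Delta, Gala, Iris are pairwise disjoint, so any hitting set needs a separate item for each — at least 4. Hence 4 is optimal.

4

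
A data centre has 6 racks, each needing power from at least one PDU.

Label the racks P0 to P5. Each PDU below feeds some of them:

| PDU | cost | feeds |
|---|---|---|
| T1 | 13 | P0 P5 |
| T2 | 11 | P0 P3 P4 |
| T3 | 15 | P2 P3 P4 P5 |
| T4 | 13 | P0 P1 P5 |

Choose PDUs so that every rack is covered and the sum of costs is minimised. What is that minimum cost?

28

T3, T4 together cover every rack (T3 ∪ T4 = {P0, P1, P2, P3, P4, P5}); total cost 15 + 13 = 28.
The greedy pick T2, T4, T3 costs 39; no covering selection beats 28.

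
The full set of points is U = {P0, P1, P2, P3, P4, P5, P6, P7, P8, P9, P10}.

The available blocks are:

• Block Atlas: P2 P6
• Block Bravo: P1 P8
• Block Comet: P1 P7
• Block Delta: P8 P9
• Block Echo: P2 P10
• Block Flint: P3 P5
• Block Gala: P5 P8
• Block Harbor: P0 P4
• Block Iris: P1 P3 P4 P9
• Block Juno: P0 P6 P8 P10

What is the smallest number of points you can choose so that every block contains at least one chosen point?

5

H = {P2, P4, P5, P7, P8} meets every block (each contains at least one member of H), and |H| = 5.
The blocks Comet, Delta, Echo, Flint, Harbor are pairwise disjoint, so any hitting set needs a separate point for each — at least 5. Hence 5 is optimal.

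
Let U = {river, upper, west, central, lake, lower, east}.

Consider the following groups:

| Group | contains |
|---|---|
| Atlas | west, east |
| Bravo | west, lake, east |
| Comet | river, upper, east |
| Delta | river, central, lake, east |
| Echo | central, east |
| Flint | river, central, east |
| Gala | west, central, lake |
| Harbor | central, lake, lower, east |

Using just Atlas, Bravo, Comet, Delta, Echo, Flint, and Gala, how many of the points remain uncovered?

Union of Atlas, Bravo, Comet, Delta, Echo, Flint, Gala = {river, upper, west, central, lake, east}.
Not covered: lower — 1 point.

1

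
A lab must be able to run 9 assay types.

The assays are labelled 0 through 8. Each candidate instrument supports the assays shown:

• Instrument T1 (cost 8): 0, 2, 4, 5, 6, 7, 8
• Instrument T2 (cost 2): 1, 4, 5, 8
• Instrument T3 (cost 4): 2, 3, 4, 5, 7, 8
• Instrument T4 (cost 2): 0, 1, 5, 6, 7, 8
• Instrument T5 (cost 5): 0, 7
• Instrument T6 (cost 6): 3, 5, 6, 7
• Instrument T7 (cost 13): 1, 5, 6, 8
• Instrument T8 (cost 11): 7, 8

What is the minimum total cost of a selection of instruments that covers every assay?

6

T3, T4 together cover every assay (T3 ∪ T4 = {0, 1, 2, 3, 4, 5, 6, 7, 8}); total cost 4 + 2 = 6.
No covering selection has total cost below 6.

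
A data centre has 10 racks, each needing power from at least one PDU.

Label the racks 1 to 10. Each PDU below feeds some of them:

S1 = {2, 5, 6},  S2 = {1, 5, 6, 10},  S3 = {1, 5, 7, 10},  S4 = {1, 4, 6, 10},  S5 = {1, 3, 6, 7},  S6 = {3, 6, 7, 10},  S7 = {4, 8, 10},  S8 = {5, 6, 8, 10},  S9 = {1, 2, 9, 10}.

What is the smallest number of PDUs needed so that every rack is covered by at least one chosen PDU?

4

Take {S1, S6, S7, S9}. Their union is {1, 2, 3, 4, 5, 6, 7, 8, 9, 10}, which is all 10 racks.
No 3 of the 9 PDUs cover everything (all 84 combinations miss at least one rack), so 4 is optimal.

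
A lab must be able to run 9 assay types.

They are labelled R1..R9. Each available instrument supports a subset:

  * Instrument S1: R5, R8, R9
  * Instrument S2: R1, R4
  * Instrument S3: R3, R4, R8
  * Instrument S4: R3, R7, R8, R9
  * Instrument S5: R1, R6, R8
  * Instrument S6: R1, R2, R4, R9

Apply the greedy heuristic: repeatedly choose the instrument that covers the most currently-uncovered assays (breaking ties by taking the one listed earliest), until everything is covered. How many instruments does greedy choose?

4

Greedy: pick S4 (covers 4 new) → pick S6 (covers 3 new) → pick S1 (covers 1 new) → pick S5 (covers 1 new). Total picks: 4.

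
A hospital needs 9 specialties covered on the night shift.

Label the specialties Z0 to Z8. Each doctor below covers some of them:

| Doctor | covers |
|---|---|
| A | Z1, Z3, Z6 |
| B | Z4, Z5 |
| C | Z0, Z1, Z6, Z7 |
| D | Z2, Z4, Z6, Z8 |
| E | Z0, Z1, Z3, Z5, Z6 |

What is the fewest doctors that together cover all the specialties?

Take {C, D, E}. Their union is {Z0, Z1, Z2, Z3, Z4, Z5, Z6, Z7, Z8}, which is all 9 specialties.
Only D contains Z2, so D is forced; the remaining 5 specialties need at least 2 more doctors (each remaining doctor adds at most 4) — so at least 3 doctors are needed, and 3 is optimal.

3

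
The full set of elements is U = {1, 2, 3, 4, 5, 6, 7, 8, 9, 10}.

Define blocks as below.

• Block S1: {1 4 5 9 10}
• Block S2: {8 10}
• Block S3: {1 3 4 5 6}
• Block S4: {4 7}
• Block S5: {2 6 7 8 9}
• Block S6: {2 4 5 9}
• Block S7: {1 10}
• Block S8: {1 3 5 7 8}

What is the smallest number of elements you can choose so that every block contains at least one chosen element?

3

Take H = {4, 8, 10}. Each listed block contains at least one of these, so H is a hitting set of size 3.
No choice of 2 elements meets every block, so 3 is the minimum.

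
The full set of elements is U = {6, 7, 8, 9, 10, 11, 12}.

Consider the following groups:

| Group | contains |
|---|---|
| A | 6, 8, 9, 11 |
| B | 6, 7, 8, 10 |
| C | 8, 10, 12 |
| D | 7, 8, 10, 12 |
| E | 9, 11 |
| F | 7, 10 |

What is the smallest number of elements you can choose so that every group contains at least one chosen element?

Take H = {10, 11}. Each listed group contains at least one of these, so H is a hitting set of size 2.
The groups A, F are pairwise disjoint, so any hitting set needs a separate element for each — at least 2. Hence 2 is optimal.

2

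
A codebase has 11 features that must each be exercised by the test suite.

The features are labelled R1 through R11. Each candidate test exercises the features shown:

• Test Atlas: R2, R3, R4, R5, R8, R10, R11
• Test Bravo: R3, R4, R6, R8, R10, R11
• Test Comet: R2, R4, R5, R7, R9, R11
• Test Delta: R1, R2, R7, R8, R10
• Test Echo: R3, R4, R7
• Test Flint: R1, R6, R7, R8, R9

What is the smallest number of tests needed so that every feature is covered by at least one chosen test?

Atlas and Flint together: Atlas ∪ Flint = {R1, R2, R3, R4, R5, R6, R7, R8, R9, R10, R11} — every feature is covered.
No single test has all 11 features (the largest, Atlas, has 7), so 2 is optimal.

2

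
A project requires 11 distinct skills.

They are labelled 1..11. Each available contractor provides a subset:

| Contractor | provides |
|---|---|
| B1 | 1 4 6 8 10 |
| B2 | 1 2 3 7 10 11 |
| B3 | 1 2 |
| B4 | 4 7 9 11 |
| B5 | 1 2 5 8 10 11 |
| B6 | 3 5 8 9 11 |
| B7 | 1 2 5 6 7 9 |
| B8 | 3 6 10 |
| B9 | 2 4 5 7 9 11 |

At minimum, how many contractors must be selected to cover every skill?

B1 and B6 and B9 together: B1 ∪ B6 ∪ B9 = {1, 2, 3, 4, 5, 6, 7, 8, 9, 10, 11} — every skill is covered.
No 2 of the 9 contractors cover everything (all 36 combinations miss at least one skill), so 3 is optimal.

3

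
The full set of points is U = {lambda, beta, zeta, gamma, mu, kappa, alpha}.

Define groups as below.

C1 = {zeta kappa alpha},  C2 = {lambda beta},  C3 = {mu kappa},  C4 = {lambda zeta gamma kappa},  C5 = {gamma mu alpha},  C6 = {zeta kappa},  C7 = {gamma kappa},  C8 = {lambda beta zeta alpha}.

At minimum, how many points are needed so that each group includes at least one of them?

3

The 3 points {beta, kappa, alpha} hit every group.
The groups C2, C5, C6 are pairwise disjoint, so any hitting set needs a separate point for each — at least 3. Hence 3 is optimal.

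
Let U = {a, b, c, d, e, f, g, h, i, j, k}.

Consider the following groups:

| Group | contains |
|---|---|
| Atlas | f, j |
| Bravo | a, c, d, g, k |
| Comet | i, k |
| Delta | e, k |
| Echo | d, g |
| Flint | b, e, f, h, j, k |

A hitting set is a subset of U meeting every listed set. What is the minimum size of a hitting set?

3

The 3 items {d, f, k} hit every group.
The groups Atlas, Delta, Echo are pairwise disjoint, so any hitting set needs a separate item for each — at least 3. Hence 3 is optimal.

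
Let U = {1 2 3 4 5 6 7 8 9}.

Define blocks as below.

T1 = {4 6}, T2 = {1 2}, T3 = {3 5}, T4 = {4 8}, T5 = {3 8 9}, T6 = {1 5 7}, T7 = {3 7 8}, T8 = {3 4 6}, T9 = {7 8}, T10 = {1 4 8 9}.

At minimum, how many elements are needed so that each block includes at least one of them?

4

The 4 elements {1, 5, 6, 8} hit every block.
The blocks T1, T2, T3, T9 are pairwise disjoint, so any hitting set needs a separate element for each — at least 4. Hence 4 is optimal.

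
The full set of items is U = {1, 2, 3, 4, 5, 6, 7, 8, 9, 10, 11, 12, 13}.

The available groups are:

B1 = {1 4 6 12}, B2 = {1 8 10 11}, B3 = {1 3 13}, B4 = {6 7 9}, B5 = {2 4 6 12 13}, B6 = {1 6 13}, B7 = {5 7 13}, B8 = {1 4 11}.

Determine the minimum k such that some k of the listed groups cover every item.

Take {B2, B3, B4, B5, B7}. Their union is {1, 2, 3, 4, 5, 6, 7, 8, 9, 10, 11, 12, 13}, which is all 13 items.
No 4 of the 8 groups cover everything (all 70 combinations miss at least one item), so 5 is optimal.

5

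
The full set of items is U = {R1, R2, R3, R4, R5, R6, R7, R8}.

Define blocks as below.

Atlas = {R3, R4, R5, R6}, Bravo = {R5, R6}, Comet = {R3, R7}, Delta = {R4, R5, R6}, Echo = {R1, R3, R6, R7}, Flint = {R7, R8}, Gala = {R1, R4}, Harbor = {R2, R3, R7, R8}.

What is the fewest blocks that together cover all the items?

Bravo, Gala, and Harbor cover everything between them: the union {R1, R2, R3, R4, R5, R6, R7, R8} is all of U.
Only Harbor contains R2, so Harbor is forced; the remaining 4 items need at least 2 more blocks (each remaining block adds at most 3) — so at least 3 blocks are needed, and 3 is optimal.

3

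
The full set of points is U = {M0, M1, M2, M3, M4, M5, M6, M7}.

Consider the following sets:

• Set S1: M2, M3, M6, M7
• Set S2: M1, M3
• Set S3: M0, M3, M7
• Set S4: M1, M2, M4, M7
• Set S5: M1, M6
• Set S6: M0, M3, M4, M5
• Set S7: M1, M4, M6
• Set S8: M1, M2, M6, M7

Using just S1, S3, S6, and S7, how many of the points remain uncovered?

0

Union of S1, S3, S6, S7 = {M0, M1, M2, M3, M4, M5, M6, M7} — that's every point, so 0 are uncovered.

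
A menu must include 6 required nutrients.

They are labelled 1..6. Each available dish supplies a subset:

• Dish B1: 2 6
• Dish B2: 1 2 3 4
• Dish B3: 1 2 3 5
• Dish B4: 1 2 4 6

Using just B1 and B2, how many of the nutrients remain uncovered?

1

Union of B1, B2 = {1, 2, 3, 4, 6}.
Not covered: 5 — 1 nutrient.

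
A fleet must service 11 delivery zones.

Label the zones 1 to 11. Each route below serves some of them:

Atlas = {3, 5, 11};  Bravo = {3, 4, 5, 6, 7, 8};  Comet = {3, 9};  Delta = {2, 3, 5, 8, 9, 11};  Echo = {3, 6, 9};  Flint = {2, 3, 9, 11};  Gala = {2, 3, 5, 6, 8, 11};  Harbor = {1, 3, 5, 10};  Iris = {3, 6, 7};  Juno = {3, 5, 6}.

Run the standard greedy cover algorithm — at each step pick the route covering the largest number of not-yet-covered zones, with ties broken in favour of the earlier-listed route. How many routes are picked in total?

Greedy: pick Bravo (covers 6 new) → pick Delta (covers 3 new) → pick Harbor (covers 2 new). Total picks: 3.

3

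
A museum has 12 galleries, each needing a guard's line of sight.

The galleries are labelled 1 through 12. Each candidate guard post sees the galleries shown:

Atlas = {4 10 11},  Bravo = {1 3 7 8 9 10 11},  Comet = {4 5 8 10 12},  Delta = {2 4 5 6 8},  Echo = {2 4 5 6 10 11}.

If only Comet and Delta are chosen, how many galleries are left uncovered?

Union of Comet, Delta = {2, 4, 5, 6, 8, 10, 12}.
Not covered: 1, 3, 7, 9, 11 — 5 galleries.

5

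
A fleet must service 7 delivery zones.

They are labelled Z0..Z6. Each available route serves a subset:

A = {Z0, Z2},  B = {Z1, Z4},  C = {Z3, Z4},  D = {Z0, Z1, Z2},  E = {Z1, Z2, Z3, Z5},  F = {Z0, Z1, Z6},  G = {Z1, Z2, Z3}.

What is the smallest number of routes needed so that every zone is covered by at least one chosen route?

3

C and E and F together: C ∪ E ∪ F = {Z0, Z1, Z2, Z3, Z4, Z5, Z6} — every zone is covered.
Only E contains Z5, so E is forced; the remaining 3 zones need at least 2 more routes (each remaining route adds at most 2) — so at least 3 routes are needed, and 3 is optimal.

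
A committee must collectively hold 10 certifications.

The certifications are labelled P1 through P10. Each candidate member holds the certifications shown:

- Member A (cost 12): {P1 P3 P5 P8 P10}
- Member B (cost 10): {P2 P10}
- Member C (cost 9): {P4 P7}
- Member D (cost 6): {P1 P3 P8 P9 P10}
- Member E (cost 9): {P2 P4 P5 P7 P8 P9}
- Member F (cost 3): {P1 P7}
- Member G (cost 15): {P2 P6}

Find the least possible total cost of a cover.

30

D, E, G together cover every certification (D ∪ E ∪ G = {P1, P2, P3, P4, P5, P6, P7, P8, P9, P10}); total cost 6 + 9 + 15 = 30.
No covering selection has total cost below 30.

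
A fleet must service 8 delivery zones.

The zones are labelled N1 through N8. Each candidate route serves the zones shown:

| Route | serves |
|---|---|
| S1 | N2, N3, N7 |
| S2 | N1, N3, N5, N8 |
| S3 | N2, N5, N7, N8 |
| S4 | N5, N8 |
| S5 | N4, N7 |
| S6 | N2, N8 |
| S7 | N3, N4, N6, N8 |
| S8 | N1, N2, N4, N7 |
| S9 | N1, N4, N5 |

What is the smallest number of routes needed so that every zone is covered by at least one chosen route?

S2 and S3 and S7 together: S2 ∪ S3 ∪ S7 = {N1, N2, N3, N4, N5, N6, N7, N8} — every zone is covered.
Only S7 contains N6, so S7 is forced; the remaining 4 zones need at least 2 more routes (each remaining route adds at most 3) — so at least 3 routes are needed, and 3 is optimal.

3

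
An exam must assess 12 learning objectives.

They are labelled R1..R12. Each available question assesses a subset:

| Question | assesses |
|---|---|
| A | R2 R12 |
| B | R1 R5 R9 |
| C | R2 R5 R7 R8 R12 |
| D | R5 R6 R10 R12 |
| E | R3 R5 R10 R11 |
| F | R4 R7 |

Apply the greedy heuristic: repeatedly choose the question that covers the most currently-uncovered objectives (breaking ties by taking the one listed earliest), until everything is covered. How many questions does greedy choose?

Greedy: pick C (covers 5 new) → pick E (covers 3 new) → pick B (covers 2 new) → pick D (covers 1 new) → pick F (covers 1 new). Total picks: 5.

5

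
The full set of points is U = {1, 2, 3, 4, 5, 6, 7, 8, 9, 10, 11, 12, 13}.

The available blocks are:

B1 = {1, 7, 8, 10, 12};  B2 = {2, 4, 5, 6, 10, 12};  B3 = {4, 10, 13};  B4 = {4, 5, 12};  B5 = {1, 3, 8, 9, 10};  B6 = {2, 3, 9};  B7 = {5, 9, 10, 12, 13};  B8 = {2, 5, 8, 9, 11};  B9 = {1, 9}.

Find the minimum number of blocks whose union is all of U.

5

B1 and B2 and B3 and B6 and B8 together: B1 ∪ B2 ∪ B3 ∪ B6 ∪ B8 = {1, 2, 3, 4, 5, 6, 7, 8, 9, 10, 11, 12, 13} — every point is covered.
No 4 of the 9 blocks cover everything (all 126 combinations miss at least one point), so 5 is optimal.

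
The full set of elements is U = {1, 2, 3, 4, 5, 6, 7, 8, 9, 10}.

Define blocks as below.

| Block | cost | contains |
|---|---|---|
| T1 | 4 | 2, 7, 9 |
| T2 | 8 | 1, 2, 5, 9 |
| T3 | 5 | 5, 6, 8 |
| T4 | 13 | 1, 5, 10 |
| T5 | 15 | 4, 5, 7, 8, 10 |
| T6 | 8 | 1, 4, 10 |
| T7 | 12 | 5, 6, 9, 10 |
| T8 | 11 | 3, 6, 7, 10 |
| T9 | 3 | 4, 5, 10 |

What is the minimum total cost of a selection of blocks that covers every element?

27

T2, T3, T8, T9 together cover every element (T2 ∪ T3 ∪ T8 ∪ T9 = {1, 2, 3, 4, 5, 6, 7, 8, 9, 10}); total cost 8 + 5 + 11 + 3 = 27.
The greedy pick T9, T1, T3, T2, T8 costs 31; no covering selection beats 27.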